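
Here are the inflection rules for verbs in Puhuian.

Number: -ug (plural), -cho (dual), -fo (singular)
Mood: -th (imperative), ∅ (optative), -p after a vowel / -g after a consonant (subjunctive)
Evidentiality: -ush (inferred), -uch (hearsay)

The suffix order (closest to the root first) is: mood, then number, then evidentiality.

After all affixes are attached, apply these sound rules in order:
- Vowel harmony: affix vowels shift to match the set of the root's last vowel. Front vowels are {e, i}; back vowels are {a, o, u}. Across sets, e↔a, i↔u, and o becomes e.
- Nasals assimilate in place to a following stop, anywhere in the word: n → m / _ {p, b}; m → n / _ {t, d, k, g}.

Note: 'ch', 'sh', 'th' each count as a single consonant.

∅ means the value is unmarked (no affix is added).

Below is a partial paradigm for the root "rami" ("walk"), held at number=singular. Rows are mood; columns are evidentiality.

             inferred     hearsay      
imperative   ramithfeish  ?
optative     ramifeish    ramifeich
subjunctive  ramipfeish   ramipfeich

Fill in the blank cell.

ramithfeich

Attach mood imperative -th → ramith.
Attach number singular -fo → ramithfo.
Attach evidentiality hearsay -uch → ramithfouch.
Apply vowel harmony: ramithfouch → ramithfeich.
Nasal assimilation: no change.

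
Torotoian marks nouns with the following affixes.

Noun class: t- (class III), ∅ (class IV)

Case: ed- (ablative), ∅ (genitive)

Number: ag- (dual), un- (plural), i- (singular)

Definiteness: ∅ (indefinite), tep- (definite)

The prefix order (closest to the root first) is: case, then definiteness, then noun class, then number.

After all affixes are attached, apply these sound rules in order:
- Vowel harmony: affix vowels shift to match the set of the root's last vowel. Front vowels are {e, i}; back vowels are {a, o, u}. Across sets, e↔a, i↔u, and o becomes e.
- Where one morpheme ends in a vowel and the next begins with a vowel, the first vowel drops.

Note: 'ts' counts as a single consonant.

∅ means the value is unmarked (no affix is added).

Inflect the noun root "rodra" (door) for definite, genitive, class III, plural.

unttaprodra

case = genitive: zero marking, form stays rodra.
Attach definiteness definite tep- → teprodra.
Attach noun class class III t- → tteprodra.
Attach number plural un- → untteprodra.
Apply vowel harmony: untteprodra → unttaprodra.
Vowel deletion: no change.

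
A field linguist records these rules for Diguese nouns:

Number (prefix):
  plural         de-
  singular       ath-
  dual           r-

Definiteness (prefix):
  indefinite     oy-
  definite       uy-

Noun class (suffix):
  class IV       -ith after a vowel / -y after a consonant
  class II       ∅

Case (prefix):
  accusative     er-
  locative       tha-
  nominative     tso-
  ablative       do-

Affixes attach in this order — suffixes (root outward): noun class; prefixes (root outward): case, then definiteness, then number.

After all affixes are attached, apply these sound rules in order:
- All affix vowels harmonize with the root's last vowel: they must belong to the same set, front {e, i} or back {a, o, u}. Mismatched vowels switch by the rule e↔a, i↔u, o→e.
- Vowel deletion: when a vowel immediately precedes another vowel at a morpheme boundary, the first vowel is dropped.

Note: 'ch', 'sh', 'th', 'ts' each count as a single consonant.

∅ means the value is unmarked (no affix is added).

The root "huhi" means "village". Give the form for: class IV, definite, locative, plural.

Attach case locative tha- → thahuhi.
Attach definiteness definite uy- → uythahuhi.
Attach number plural de- → deuythahuhi.
Attach noun class class IV -ith (after vowel 'i') → deuythahuhiith.
Apply vowel harmony: deuythahuhiith → deiythehuhiith.
Apply vowel deletion: deiythehuhiith → diythehuhith.

diythehuhith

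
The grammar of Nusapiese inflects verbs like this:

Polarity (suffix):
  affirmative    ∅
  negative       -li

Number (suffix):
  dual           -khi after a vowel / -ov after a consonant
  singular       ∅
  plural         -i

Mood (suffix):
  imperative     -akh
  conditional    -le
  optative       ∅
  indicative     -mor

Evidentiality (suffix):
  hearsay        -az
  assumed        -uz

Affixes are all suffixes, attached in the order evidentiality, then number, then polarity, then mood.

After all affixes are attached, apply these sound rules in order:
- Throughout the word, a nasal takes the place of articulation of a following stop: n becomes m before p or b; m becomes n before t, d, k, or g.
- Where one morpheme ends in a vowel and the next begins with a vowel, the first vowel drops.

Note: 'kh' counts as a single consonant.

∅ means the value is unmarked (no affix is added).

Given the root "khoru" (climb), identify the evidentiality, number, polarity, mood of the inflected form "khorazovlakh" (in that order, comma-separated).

Segment: khoru-az-ov-li-akh.
evidentiality: -az → hearsay.
number: -khi/ov → dual.
polarity: -li → negative.
mood: -akh → imperative.

hearsay, dual, negative, imperative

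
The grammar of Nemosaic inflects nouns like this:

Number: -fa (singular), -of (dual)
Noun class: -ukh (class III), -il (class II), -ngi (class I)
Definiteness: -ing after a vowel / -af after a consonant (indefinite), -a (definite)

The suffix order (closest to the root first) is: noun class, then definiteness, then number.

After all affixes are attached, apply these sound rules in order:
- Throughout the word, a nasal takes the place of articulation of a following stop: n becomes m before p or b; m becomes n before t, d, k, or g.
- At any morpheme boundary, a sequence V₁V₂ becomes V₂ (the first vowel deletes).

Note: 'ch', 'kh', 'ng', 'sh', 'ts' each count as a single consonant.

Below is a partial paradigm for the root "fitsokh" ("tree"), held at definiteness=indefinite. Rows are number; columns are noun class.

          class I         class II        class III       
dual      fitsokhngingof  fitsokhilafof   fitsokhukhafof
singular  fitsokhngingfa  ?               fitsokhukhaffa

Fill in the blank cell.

Attach noun class class II -il → fitsokhil.
Attach definiteness indefinite -af (after consonant 'l') → fitsokhilaf.
Attach number singular -fa → fitsokhilaffa.
Nasal assimilation: no change.
Vowel deletion: no change.

fitsokhilaffa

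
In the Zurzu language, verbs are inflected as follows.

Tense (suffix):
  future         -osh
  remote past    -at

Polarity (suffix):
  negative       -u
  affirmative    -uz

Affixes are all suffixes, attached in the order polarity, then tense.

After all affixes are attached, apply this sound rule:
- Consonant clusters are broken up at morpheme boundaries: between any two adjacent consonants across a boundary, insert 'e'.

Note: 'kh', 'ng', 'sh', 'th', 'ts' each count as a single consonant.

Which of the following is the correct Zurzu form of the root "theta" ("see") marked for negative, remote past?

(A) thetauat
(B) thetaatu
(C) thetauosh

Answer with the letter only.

A

Attach polarity negative -u → thetau.
Attach tense remote past -at → thetauat.
Epenthesis: no change.
So the correct form is thetauat, option (A).
(C) thetauosh is wrong: it uses future instead of remote past for tense.
(B) thetaatu is wrong: it has the affixes in the wrong order.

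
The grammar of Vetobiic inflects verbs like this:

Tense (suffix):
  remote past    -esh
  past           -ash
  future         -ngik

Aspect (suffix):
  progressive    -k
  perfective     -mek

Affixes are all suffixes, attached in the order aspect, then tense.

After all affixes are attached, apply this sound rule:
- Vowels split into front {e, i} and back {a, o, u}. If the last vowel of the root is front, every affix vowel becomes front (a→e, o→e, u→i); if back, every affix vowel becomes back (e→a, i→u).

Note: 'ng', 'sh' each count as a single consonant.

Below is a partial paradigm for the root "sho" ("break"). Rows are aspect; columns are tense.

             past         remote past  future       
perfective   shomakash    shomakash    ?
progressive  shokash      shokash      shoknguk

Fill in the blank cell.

Attach aspect perfective -mek → shomek.
Attach tense future -ngik → shomekngik.
Apply vowel harmony: shomekngik → shomaknguk.

shomaknguk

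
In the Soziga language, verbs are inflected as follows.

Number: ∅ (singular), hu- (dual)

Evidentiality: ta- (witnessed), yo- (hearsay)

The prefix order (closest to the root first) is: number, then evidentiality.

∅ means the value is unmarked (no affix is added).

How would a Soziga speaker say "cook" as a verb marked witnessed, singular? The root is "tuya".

tatuya

number = singular: zero marking, form stays tuya.
Attach evidentiality witnessed ta- → tatuya.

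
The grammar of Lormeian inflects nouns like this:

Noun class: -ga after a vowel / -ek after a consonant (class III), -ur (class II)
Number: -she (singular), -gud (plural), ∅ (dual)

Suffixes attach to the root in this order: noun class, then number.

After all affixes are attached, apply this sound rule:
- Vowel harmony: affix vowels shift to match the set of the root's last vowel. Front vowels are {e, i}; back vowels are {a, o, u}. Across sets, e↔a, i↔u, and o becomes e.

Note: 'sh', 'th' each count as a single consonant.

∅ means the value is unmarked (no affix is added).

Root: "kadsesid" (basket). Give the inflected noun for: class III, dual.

kadsesidek

Attach noun class class III -ek (after consonant 'd') → kadsesidek.
number = dual: zero marking, form stays kadsesidek.
Vowel harmony: no change.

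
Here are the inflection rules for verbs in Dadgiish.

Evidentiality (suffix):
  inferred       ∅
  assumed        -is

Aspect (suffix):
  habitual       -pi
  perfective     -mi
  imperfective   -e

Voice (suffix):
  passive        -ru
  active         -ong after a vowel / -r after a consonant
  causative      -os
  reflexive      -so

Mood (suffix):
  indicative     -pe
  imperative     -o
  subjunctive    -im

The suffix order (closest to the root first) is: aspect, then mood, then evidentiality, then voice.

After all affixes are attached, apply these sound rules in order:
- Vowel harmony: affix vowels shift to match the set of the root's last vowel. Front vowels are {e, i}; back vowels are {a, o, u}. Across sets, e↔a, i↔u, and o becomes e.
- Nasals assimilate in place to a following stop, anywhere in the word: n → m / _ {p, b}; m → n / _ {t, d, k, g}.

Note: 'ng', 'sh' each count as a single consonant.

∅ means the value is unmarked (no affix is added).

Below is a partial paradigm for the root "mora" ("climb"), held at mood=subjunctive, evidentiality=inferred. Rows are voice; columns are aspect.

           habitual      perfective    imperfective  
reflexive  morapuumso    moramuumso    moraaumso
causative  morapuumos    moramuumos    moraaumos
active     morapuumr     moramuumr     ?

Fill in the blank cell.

moraaumr

Attach aspect imperfective -e → morae.
Attach mood subjunctive -im → moraeim.
evidentiality = inferred: zero marking, form stays moraeim.
Attach voice active -r (after consonant 'm') → moraeimr.
Apply vowel harmony: moraeimr → moraaumr.
Nasal assimilation: no change.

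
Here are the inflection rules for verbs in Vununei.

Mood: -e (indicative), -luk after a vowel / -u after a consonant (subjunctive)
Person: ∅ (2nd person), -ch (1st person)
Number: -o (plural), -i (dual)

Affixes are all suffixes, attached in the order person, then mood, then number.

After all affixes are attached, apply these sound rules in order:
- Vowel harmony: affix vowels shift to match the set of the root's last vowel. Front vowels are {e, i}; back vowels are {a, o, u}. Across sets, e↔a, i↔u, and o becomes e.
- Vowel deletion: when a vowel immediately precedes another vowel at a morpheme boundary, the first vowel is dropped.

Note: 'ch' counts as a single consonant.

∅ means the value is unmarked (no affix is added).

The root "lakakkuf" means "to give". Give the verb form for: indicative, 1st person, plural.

Attach person 1st person -ch → lakakkufch.
Attach mood indicative -e → lakakkufche.
Attach number plural -o → lakakkufcheo.
Apply vowel harmony: lakakkufcheo → lakakkufchao.
Apply vowel deletion: lakakkufchao → lakakkufcho.

lakakkufcho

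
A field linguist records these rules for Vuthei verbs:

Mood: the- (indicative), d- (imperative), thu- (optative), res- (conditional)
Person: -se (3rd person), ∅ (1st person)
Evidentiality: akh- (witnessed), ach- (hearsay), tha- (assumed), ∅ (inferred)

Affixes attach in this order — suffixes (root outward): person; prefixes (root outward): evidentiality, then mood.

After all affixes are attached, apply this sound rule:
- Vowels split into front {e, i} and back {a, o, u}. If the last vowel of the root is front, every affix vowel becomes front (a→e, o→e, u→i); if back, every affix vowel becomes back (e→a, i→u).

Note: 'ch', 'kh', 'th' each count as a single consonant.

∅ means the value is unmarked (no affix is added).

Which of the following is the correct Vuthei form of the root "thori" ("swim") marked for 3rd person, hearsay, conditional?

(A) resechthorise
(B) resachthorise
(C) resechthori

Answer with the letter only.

Attach evidentiality hearsay ach- → achthori.
Attach mood conditional res- → resachthori.
Attach person 3rd person -se → resachthorise.
Apply vowel harmony: resachthorise → resechthorise.
So the correct form is resechthorise, option (A).
(B) resachthorise is wrong: it fails to apply the sound rule(s).
(C) resechthori is wrong: it uses 1st person instead of 3rd person for person.

A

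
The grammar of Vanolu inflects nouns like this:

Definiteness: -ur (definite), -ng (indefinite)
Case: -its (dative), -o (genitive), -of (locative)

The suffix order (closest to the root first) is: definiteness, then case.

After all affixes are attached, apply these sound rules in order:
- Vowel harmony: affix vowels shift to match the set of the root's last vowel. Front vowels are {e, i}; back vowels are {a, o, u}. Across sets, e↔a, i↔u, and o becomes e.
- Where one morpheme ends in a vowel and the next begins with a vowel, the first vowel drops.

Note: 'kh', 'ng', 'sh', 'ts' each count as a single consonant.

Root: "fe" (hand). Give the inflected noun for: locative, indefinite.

fengef

Attach definiteness indefinite -ng → feng.
Attach case locative -of → fengof.
Apply vowel harmony: fengof → fengef.
Vowel deletion: no change.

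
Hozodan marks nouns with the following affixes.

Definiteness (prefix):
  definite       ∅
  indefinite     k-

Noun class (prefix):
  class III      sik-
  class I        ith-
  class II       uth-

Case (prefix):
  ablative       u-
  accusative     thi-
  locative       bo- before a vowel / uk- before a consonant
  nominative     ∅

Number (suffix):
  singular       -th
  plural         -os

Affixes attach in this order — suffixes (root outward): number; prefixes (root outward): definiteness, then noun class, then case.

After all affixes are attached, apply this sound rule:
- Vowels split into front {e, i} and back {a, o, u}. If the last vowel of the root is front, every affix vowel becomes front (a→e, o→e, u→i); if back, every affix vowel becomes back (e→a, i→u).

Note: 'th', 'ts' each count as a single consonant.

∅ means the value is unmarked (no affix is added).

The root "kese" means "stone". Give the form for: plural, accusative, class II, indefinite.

Attach definiteness indefinite k- → kkese.
Attach noun class class II uth- → uthkkese.
Attach case accusative thi- → thiuthkkese.
Attach number plural -os → thiuthkkeseos.
Apply vowel harmony: thiuthkkeseos → thiithkkesees.

thiithkkesees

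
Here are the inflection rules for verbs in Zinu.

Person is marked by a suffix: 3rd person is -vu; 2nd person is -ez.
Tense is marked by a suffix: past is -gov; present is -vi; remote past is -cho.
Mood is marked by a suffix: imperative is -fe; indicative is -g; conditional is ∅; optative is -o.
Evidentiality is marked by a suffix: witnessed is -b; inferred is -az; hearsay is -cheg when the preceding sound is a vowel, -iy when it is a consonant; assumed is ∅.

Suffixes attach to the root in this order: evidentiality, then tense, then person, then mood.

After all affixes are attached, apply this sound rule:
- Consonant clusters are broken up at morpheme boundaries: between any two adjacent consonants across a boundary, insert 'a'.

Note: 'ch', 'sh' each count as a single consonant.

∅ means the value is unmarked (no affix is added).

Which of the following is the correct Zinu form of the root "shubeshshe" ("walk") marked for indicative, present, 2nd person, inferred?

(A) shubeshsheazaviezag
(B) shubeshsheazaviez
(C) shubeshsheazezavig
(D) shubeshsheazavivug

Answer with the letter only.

A

Attach evidentiality inferred -az → shubeshsheaz.
Attach tense present -vi → shubeshsheazvi.
Attach person 2nd person -ez → shubeshsheazviez.
Attach mood indicative -g → shubeshsheazviezg.
Apply epenthesis: shubeshsheazviezg → shubeshsheazaviezag.
So the correct form is shubeshsheazaviezag, option (A).
(B) shubeshsheazaviez is wrong: it uses conditional instead of indicative for mood.
(D) shubeshsheazavivug is wrong: it uses 3rd person instead of 2nd person for person.
(C) shubeshsheazezavig is wrong: it has the affixes in the wrong order.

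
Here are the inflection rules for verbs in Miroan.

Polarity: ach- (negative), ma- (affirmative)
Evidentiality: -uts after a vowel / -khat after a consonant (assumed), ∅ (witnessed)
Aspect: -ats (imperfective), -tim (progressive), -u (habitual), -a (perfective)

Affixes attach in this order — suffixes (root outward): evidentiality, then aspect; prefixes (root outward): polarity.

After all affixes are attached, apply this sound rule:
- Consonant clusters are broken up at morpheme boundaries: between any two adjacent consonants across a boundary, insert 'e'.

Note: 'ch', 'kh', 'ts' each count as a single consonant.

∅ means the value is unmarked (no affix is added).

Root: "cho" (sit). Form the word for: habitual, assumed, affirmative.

Attach polarity affirmative ma- → macho.
Attach evidentiality assumed -uts (after vowel 'o') → machouts.
Attach aspect habitual -u → machoutsu.
Epenthesis: no change.

machoutsu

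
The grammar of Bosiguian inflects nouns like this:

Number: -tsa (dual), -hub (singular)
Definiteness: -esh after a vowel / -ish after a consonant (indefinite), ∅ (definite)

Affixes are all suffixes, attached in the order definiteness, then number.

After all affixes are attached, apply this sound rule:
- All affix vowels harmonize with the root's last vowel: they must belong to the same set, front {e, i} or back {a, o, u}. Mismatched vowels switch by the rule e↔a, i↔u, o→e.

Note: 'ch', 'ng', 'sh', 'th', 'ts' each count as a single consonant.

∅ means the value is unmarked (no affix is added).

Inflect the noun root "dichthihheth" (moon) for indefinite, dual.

Attach definiteness indefinite -ish (after consonant 'th') → dichthihhethish.
Attach number dual -tsa → dichthihhethishtsa.
Apply vowel harmony: dichthihhethishtsa → dichthihhethishtse.

dichthihhethishtse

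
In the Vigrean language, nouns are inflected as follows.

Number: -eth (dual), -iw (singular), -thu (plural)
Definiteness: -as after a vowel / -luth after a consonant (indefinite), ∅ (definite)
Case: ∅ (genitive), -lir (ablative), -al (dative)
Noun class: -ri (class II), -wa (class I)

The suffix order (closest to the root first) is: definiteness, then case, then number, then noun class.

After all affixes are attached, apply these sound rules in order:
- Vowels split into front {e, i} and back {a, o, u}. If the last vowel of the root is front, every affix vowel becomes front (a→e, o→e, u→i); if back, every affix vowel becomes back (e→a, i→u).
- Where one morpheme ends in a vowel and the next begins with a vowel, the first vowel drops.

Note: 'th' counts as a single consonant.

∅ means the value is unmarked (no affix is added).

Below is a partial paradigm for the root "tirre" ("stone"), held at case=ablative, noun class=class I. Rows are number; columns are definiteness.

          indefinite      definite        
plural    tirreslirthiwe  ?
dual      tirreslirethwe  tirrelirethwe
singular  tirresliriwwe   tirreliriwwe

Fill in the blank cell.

tirrelirthiwe

definiteness = definite: zero marking, form stays tirre.
Attach case ablative -lir → tirrelir.
Attach number plural -thu → tirrelirthu.
Attach noun class class I -wa → tirrelirthuwa.
Apply vowel harmony: tirrelirthuwa → tirrelirthiwe.
Vowel deletion: no change.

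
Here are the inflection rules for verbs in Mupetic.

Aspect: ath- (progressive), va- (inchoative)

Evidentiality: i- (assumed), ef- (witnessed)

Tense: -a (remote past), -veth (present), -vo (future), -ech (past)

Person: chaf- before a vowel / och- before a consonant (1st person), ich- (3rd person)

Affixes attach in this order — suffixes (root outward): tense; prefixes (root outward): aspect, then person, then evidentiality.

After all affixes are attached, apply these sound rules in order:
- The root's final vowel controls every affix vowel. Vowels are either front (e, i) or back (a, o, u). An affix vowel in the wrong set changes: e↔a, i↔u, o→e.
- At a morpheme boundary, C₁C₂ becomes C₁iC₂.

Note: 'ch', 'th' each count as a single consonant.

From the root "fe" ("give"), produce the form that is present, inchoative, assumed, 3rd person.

iichivefeveth

Attach aspect inchoative va- → vafe.
Attach person 3rd person ich- → ichvafe.
Attach tense present -veth → ichvafeveth.
Attach evidentiality assumed i- → iichvafeveth.
Apply vowel harmony: iichvafeveth → iichvefeveth.
Apply epenthesis: iichvefeveth → iichivefeveth.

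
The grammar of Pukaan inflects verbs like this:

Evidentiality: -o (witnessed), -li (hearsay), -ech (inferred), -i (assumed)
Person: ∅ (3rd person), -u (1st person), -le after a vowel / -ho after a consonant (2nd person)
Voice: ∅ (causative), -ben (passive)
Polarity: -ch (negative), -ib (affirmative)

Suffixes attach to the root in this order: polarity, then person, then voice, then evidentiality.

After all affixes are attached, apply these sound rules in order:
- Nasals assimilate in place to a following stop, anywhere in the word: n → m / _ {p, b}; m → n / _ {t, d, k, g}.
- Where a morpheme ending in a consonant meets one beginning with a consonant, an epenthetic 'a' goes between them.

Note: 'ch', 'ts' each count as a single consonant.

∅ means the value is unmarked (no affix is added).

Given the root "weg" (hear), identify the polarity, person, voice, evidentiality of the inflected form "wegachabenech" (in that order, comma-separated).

Segment: weg-ch-ben-ech.
polarity: -ch → negative.
person: ∅ → 3rd person.
voice: -ben → passive.
evidentiality: -ech → inferred.

negative, 3rd person, passive, inferred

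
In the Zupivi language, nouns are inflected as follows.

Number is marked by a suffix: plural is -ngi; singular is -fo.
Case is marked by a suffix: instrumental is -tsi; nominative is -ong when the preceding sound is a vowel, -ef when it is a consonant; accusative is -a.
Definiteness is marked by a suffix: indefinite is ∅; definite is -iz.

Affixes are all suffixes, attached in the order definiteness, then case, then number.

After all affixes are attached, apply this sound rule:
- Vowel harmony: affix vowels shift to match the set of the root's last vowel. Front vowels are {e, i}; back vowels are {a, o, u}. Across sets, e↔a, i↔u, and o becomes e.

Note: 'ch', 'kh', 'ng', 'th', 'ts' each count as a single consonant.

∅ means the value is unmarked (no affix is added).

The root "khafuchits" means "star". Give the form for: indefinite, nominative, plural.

khafuchitsefngi

definiteness = indefinite: zero marking, form stays khafuchits.
Attach case nominative -ef (after consonant 'ts') → khafuchitsef.
Attach number plural -ngi → khafuchitsefngi.
Vowel harmony: no change.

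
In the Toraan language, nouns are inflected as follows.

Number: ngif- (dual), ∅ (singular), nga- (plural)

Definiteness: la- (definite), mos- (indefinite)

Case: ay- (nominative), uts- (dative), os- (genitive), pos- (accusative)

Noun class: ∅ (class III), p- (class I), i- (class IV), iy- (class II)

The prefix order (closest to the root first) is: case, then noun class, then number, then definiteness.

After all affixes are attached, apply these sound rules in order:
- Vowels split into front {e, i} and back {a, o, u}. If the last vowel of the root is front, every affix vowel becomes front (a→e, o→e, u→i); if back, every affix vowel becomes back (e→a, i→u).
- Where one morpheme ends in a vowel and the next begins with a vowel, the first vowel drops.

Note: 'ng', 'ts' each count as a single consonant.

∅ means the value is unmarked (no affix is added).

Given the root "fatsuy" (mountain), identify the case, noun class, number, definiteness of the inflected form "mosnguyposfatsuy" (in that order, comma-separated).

Segment: mos-nga-iy-pos-fatsuy.
case: pos- → accusative.
noun class: iy- → class II.
number: nga- → plural.
definiteness: mos- → indefinite.

accusative, class II, plural, indefinite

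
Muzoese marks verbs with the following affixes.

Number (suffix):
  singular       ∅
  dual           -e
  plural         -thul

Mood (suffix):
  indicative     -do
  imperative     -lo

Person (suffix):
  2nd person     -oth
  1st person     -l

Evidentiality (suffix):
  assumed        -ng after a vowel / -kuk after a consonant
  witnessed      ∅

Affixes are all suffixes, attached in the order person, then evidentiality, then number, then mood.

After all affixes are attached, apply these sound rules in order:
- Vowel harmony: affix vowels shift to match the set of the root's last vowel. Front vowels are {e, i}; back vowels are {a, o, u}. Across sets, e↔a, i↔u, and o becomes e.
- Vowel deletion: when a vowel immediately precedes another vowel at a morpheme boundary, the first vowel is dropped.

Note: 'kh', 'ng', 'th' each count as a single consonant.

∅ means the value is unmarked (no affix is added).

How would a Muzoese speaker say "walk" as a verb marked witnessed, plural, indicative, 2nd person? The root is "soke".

sokeththilde

Attach person 2nd person -oth → sokeoth.
evidentiality = witnessed: zero marking, form stays sokeoth.
Attach number plural -thul → sokeoththul.
Attach mood indicative -do → sokeoththuldo.
Apply vowel harmony: sokeoththuldo → sokeeththilde.
Apply vowel deletion: sokeeththilde → sokeththilde.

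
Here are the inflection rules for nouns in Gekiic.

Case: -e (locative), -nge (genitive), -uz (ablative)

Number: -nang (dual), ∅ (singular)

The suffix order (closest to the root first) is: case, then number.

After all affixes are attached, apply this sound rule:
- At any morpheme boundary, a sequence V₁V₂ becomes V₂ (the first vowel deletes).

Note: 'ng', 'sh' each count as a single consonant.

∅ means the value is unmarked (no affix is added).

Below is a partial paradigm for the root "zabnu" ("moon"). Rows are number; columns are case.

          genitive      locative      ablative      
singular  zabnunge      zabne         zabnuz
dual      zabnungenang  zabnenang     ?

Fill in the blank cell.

zabnuznang

Attach case ablative -uz → zabnuuz.
Attach number dual -nang → zabnuuznang.
Apply vowel deletion: zabnuuznang → zabnuznang.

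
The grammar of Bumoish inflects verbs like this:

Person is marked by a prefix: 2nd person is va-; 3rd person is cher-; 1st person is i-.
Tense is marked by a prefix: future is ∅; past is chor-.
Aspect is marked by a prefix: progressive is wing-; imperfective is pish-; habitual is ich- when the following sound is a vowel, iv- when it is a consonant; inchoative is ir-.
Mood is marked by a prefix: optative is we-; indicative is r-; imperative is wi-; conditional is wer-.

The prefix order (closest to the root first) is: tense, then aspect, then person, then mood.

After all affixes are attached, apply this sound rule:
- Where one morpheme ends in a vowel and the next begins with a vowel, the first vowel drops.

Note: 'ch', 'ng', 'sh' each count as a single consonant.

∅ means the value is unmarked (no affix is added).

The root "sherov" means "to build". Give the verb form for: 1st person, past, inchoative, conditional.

werirchorsherov

Attach tense past chor- → chorsherov.
Attach aspect inchoative ir- → irchorsherov.
Attach person 1st person i- → iirchorsherov.
Attach mood conditional wer- → weriirchorsherov.
Apply vowel deletion: weriirchorsherov → werirchorsherov.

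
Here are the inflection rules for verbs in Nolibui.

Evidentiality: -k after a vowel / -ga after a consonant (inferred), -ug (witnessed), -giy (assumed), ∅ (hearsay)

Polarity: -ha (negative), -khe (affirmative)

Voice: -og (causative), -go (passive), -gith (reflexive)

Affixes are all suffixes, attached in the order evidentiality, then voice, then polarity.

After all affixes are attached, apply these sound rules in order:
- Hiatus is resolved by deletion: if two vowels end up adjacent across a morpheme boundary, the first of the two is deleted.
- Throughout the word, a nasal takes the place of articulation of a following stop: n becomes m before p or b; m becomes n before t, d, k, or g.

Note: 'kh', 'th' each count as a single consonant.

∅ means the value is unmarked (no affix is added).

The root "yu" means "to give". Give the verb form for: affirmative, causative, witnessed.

Attach evidentiality witnessed -ug → yuug.
Attach voice causative -og → yuugog.
Attach polarity affirmative -khe → yuugogkhe.
Apply vowel deletion: yuugogkhe → yugogkhe.
Nasal assimilation: no change.

yugogkhe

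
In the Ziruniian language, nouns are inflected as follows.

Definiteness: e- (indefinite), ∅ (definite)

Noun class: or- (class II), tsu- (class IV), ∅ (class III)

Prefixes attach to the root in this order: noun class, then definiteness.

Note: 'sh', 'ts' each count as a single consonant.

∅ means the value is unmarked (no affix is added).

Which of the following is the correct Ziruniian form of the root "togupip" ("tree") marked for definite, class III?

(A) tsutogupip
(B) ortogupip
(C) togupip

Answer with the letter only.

noun class = class III: zero marking, form stays togupip.
definiteness = definite: zero marking, form stays togupip.
So the correct form is togupip, option (C).
(B) ortogupip is wrong: it uses class II instead of class III for noun class.
(A) tsutogupip is wrong: it uses class IV instead of class III for noun class.

C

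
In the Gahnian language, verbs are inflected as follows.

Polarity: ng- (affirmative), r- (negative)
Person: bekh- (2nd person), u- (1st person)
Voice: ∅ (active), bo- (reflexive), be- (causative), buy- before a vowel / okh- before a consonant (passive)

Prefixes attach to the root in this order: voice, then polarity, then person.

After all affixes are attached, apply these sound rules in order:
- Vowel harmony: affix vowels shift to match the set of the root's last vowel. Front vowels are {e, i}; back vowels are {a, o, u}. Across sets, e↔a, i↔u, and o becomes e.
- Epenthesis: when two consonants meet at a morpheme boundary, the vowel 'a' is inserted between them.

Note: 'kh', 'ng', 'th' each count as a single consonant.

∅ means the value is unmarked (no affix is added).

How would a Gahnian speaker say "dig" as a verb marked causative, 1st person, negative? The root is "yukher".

Attach voice causative be- → beyukher.
Attach polarity negative r- → rbeyukher.
Attach person 1st person u- → urbeyukher.
Apply vowel harmony: urbeyukher → irbeyukher.
Apply epenthesis: irbeyukher → irabeyukher.

irabeyukher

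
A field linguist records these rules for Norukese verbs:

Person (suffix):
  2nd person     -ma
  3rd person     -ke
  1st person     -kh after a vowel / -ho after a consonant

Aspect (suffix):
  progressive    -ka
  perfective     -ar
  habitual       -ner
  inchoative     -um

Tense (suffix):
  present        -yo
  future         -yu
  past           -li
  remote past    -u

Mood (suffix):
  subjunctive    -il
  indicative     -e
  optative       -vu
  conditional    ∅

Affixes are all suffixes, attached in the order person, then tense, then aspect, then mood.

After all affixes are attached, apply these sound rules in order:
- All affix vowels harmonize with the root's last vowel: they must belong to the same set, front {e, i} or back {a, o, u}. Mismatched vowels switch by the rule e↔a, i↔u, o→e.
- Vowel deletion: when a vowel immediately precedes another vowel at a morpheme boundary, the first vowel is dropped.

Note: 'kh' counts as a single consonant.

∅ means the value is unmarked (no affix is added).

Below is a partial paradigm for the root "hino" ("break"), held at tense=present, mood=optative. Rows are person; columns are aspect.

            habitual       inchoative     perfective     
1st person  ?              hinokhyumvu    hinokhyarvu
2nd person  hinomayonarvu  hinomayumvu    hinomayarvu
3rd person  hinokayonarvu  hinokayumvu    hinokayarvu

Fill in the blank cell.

hinokhyonarvu

Attach person 1st person -kh (after vowel 'o') → hinokh.
Attach tense present -yo → hinokhyo.
Attach aspect habitual -ner → hinokhyoner.
Attach mood optative -vu → hinokhyonervu.
Apply vowel harmony: hinokhyonervu → hinokhyonarvu.
Vowel deletion: no change.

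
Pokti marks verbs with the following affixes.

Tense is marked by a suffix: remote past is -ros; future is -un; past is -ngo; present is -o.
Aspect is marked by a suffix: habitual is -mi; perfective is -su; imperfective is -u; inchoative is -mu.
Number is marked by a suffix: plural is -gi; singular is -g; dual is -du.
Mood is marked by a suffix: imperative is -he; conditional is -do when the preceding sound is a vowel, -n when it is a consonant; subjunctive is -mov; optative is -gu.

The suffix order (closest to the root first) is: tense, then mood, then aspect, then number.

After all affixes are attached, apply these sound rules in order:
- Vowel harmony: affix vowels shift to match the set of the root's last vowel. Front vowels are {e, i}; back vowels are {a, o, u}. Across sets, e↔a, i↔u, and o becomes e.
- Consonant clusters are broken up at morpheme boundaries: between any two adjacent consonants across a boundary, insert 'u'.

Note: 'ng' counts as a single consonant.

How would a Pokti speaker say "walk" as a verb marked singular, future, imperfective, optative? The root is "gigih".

Attach tense future -un → gigihun.
Attach mood optative -gu → gigihungu.
Attach aspect imperfective -u → gigihunguu.
Attach number singular -g → gigihunguug.
Apply vowel harmony: gigihunguug → gigihingiig.
Apply epenthesis: gigihingiig → gigihinugiig.

gigihinugiig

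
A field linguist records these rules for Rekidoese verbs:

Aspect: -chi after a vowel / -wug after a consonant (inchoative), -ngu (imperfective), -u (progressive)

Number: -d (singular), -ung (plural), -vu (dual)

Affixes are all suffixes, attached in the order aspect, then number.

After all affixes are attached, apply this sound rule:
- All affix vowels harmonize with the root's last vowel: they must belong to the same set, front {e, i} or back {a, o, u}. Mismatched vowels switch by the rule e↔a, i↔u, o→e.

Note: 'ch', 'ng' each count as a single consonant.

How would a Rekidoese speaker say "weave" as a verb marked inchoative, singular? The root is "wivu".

Attach aspect inchoative -chi (after vowel 'u') → wivuchi.
Attach number singular -d → wivuchid.
Apply vowel harmony: wivuchid → wivuchud.

wivuchud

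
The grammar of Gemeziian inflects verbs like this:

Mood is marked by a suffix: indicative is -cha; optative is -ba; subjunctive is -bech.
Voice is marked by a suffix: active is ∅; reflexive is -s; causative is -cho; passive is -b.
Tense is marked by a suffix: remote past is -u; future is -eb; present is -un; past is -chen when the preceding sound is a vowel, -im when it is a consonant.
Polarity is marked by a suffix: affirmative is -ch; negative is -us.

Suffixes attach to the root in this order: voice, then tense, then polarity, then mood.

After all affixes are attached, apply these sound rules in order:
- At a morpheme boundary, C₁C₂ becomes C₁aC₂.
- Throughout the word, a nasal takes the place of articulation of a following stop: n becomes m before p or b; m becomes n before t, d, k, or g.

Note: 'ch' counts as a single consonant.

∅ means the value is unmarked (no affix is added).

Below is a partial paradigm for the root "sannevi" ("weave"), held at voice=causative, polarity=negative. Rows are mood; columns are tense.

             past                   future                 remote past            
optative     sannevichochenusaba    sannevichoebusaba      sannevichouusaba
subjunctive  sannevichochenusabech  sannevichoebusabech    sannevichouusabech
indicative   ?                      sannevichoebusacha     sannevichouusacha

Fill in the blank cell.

Attach voice causative -cho → sannevicho.
Attach tense past -chen (after vowel 'o') → sannevichochen.
Attach polarity negative -us → sannevichochenus.
Attach mood indicative -cha → sannevichochenuscha.
Apply epenthesis: sannevichochenuscha → sannevichochenusacha.
Nasal assimilation: no change.

sannevichochenusacha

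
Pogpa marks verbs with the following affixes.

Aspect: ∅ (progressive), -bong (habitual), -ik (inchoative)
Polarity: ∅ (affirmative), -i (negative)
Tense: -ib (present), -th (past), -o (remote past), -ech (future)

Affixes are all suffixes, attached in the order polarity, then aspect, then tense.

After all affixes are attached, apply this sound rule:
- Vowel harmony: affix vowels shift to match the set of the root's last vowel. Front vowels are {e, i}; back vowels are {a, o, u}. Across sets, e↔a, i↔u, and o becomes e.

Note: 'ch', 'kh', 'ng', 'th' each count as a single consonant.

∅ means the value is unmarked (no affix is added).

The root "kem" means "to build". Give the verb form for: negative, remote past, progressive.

kemie

Attach polarity negative -i → kemi.
aspect = progressive: zero marking, form stays kemi.
Attach tense remote past -o → kemio.
Apply vowel harmony: kemio → kemie.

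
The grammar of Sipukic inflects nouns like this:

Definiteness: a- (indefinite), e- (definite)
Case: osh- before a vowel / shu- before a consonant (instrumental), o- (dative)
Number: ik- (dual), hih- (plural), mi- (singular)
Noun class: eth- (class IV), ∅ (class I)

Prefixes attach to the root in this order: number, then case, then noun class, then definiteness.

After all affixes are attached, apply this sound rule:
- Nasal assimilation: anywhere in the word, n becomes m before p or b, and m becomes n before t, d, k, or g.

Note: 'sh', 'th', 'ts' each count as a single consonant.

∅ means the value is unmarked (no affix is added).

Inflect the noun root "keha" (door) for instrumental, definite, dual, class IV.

eethoshikkeha

Attach number dual ik- → ikkeha.
Attach case instrumental osh- (before vowel 'i') → oshikkeha.
Attach noun class class IV eth- → ethoshikkeha.
Attach definiteness definite e- → eethoshikkeha.
Nasal assimilation: no change.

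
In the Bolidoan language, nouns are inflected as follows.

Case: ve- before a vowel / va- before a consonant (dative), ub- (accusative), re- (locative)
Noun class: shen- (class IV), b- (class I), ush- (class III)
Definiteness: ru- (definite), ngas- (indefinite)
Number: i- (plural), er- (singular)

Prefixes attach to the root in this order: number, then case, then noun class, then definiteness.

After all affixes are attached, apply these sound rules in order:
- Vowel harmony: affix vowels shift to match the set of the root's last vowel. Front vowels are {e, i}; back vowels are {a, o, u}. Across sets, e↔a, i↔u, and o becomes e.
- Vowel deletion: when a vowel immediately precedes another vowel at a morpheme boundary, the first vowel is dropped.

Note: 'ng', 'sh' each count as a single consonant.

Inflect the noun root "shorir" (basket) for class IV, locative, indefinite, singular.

Attach number singular er- → ershorir.
Attach case locative re- → reershorir.
Attach noun class class IV shen- → shenreershorir.
Attach definiteness indefinite ngas- → ngasshenreershorir.
Apply vowel harmony: ngasshenreershorir → ngesshenreershorir.
Apply vowel deletion: ngesshenreershorir → ngesshenrershorir.

ngesshenrershorir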